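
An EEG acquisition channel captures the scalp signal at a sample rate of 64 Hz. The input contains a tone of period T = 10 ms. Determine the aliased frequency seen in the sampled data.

28 Hz

T = 10 ms → f = 1/T = 100 Hz.
100 Hz mod fs = 36 Hz.
36 Hz > fs/2 = 32 Hz, folds to fs − 36 Hz = 28 Hz.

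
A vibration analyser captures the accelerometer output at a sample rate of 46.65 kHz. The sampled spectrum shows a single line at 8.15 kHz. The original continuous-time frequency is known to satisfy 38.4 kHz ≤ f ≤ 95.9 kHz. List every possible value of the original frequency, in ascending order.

38.5 kHz, 54.8 kHz, 85.15 kHz

Frequencies that alias to 8.15 kHz are k·fs ± 8.15 kHz for integer k ≥ 0.
k=0: 8.15 kHz.
k=1: 38.5 kHz, 54.8 kHz.
k=2: 85.15 kHz, 101.45 kHz.
k=3: 131.8 kHz, 148.1 kHz.
Within [38.4 kHz, 95.9 kHz]: 38.5 kHz, 54.8 kHz, 85.15 kHz.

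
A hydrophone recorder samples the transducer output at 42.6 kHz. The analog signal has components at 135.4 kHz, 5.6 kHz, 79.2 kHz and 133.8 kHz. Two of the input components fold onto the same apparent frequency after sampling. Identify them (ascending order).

fs/2 = 21.3 kHz.
135.4 kHz mod fs = 7.6 kHz.
7.6 kHz ≤ fs/2 = 21.3 kHz, appears at 7.6 kHz.
5.6 kHz ≤ fs/2 = 21.3 kHz, passes unchanged.
79.2 kHz mod fs = 36.6 kHz.
36.6 kHz > fs/2 = 21.3 kHz, folds to fs − 36.6 kHz = 6 kHz.
133.8 kHz mod fs = 6 kHz.
6 kHz ≤ fs/2 = 21.3 kHz, appears at 6 kHz.
79.2 kHz and 133.8 kHz both map to 6 kHz.

79.2 kHz, 133.8 kHz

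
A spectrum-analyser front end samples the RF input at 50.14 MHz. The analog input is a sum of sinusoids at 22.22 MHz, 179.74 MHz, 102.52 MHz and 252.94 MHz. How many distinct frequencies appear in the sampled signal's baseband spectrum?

3

fs/2 = 25.07 MHz.
22.22 MHz ≤ fs/2 = 25.07 MHz, passes unchanged.
179.74 MHz mod fs = 29.32 MHz.
29.32 MHz > fs/2 = 25.07 MHz, folds to fs − 29.32 MHz = 20.82 MHz.
102.52 MHz mod fs = 2.24 MHz.
2.24 MHz ≤ fs/2 = 25.07 MHz, appears at 2.24 MHz.
252.94 MHz mod fs = 2.24 MHz.
2.24 MHz ≤ fs/2 = 25.07 MHz, appears at 2.24 MHz.
Distinct values: {2.24 MHz, 20.82 MHz, 22.22 MHz} → 3.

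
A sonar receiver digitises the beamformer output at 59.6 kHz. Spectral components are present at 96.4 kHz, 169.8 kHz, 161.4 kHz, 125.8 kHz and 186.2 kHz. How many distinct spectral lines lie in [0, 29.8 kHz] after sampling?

5

fs/2 = 29.8 kHz.
96.4 kHz mod fs = 36.8 kHz.
36.8 kHz > fs/2 = 29.8 kHz, folds to fs − 36.8 kHz = 22.8 kHz.
169.8 kHz mod fs = 50.6 kHz.
50.6 kHz > fs/2 = 29.8 kHz, folds to fs − 50.6 kHz = 9 kHz.
161.4 kHz mod fs = 42.2 kHz.
42.2 kHz > fs/2 = 29.8 kHz, folds to fs − 42.2 kHz = 17.4 kHz.
125.8 kHz mod fs = 6.6 kHz.
6.6 kHz ≤ fs/2 = 29.8 kHz, appears at 6.6 kHz.
186.2 kHz mod fs = 7.4 kHz.
7.4 kHz ≤ fs/2 = 29.8 kHz, appears at 7.4 kHz.
Distinct values: {6.6 kHz, 7.4 kHz, 9 kHz, 17.4 kHz, 22.8 kHz} → 5.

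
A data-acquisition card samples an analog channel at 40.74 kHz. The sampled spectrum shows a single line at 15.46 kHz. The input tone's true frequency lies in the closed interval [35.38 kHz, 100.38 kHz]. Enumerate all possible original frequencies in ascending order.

56.2 kHz, 66.02 kHz, 96.94 kHz

Frequencies that alias to 15.46 kHz are k·fs ± 15.46 kHz for integer k ≥ 0.
k=0: 15.46 kHz.
k=1: 25.28 kHz, 56.2 kHz.
k=2: 66.02 kHz, 96.94 kHz.
k=3: 106.76 kHz, 137.68 kHz.
Within [35.38 kHz, 100.38 kHz]: 56.2 kHz, 66.02 kHz, 96.94 kHz.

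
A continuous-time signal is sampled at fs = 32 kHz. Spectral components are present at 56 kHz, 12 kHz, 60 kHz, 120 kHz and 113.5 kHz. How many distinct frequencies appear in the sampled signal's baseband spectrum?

4

fs/2 = 16 kHz.
56 kHz mod fs = 24 kHz.
24 kHz > fs/2 = 16 kHz, folds to fs − 24 kHz = 8 kHz.
12 kHz ≤ fs/2 = 16 kHz, passes unchanged.
60 kHz mod fs = 28 kHz.
28 kHz > fs/2 = 16 kHz, folds to fs − 28 kHz = 4 kHz.
120 kHz mod fs = 24 kHz.
24 kHz > fs/2 = 16 kHz, folds to fs − 24 kHz = 8 kHz.
113.5 kHz mod fs = 17.5 kHz.
17.5 kHz > fs/2 = 16 kHz, folds to fs − 17.5 kHz = 14.5 kHz.
Distinct values: {4 kHz, 8 kHz, 12 kHz, 14.5 kHz} → 4.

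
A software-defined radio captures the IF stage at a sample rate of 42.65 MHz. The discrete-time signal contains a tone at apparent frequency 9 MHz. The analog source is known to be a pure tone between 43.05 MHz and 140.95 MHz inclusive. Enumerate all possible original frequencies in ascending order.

Frequencies that alias to 9 MHz are k·fs ± 9 MHz for integer k ≥ 0.
k=0: 9 MHz.
k=1: 33.65 MHz, 51.65 MHz.
k=2: 76.3 MHz, 94.3 MHz.
k=3: 118.95 MHz, 136.95 MHz.
k=4: 161.6 MHz, 179.6 MHz.
Within [43.05 MHz, 140.95 MHz]: 51.65 MHz, 76.3 MHz, 94.3 MHz, 118.95 MHz, 136.95 MHz.

51.65 MHz, 76.3 MHz, 94.3 MHz, 118.95 MHz, 136.95 MHz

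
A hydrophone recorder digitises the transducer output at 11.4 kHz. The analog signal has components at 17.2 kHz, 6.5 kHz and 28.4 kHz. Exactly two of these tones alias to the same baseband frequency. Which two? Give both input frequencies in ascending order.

fs/2 = 5.7 kHz.
17.2 kHz mod fs = 5.8 kHz.
5.8 kHz > fs/2 = 5.7 kHz, folds to fs − 5.8 kHz = 5.6 kHz.
6.5 kHz > fs/2 = 5.7 kHz, folds to fs − 6.5 kHz = 4.9 kHz.
28.4 kHz mod fs = 5.6 kHz.
5.6 kHz ≤ fs/2 = 5.7 kHz, appears at 5.6 kHz.
17.2 kHz and 28.4 kHz both map to 5.6 kHz.

17.2 kHz, 28.4 kHz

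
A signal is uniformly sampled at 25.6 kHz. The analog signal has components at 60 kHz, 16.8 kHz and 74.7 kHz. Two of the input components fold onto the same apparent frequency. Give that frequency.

fs/2 = 12.8 kHz.
60 kHz mod fs = 8.8 kHz.
8.8 kHz ≤ fs/2 = 12.8 kHz, appears at 8.8 kHz.
16.8 kHz > fs/2 = 12.8 kHz, folds to fs − 16.8 kHz = 8.8 kHz.
74.7 kHz mod fs = 23.5 kHz.
23.5 kHz > fs/2 = 12.8 kHz, folds to fs − 23.5 kHz = 2.1 kHz.
16.8 kHz and 60 kHz both map to 8.8 kHz.

8.8 kHz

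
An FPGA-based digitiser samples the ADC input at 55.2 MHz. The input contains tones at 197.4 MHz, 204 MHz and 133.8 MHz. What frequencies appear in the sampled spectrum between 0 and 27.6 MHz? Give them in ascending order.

16.8 MHz, 23.4 MHz

fs/2 = 27.6 MHz.
197.4 MHz mod fs = 31.8 MHz.
31.8 MHz > fs/2 = 27.6 MHz, folds to fs − 31.8 MHz = 23.4 MHz.
204 MHz mod fs = 38.4 MHz.
38.4 MHz > fs/2 = 27.6 MHz, folds to fs − 38.4 MHz = 16.8 MHz.
133.8 MHz mod fs = 23.4 MHz.
23.4 MHz ≤ fs/2 = 27.6 MHz, appears at 23.4 MHz.
Distinct values: {16.8 MHz, 23.4 MHz}.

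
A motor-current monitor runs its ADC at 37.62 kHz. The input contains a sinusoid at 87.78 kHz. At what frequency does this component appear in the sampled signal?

12.54 kHz

87.78 kHz mod fs = 12.54 kHz.
12.54 kHz ≤ fs/2 = 18.81 kHz, appears at 12.54 kHz.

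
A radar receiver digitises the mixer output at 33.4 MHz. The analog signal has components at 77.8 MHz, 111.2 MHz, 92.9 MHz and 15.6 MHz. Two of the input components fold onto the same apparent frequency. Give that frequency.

fs/2 = 16.7 MHz.
77.8 MHz mod fs = 11 MHz.
11 MHz ≤ fs/2 = 16.7 MHz, appears at 11 MHz.
111.2 MHz mod fs = 11 MHz.
11 MHz ≤ fs/2 = 16.7 MHz, appears at 11 MHz.
92.9 MHz mod fs = 26.1 MHz.
26.1 MHz > fs/2 = 16.7 MHz, folds to fs − 26.1 MHz = 7.3 MHz.
15.6 MHz ≤ fs/2 = 16.7 MHz, passes unchanged.
77.8 MHz and 111.2 MHz both map to 11 MHz.

11 MHz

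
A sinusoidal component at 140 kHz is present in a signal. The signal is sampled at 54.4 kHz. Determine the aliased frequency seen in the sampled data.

140 kHz mod fs = 31.2 kHz.
31.2 kHz > fs/2 = 27.2 kHz, folds to fs − 31.2 kHz = 23.2 kHz.

23.2 kHz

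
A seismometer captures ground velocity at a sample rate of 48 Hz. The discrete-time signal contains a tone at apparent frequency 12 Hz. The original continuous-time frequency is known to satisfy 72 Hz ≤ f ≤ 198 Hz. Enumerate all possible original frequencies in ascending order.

Frequencies that alias to 12 Hz are k·fs ± 12 Hz for integer k ≥ 0.
k=0: 12 Hz.
k=1: 36 Hz, 60 Hz.
k=2: 84 Hz, 108 Hz.
k=3: 132 Hz, 156 Hz.
k=4: 180 Hz, 204 Hz.
k=5: 228 Hz, 252 Hz.
Within [72 Hz, 198 Hz]: 84 Hz, 108 Hz, 132 Hz, 156 Hz, 180 Hz.

84 Hz, 108 Hz, 132 Hz, 156 Hz, 180 Hz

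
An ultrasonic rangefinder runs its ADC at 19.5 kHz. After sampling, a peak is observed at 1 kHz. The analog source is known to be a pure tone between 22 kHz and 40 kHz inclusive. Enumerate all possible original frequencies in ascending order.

38 kHz, 40 kHz

Frequencies that alias to 1 kHz are k·fs ± 1 kHz for integer k ≥ 0.
k=0: 1 kHz.
k=1: 18.5 kHz, 20.5 kHz.
k=2: 38 kHz, 40 kHz.
k=3: 57.5 kHz, 59.5 kHz.
Within [22 kHz, 40 kHz]: 38 kHz, 40 kHz.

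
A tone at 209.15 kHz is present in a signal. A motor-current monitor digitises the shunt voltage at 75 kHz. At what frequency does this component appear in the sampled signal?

15.85 kHz

209.15 kHz mod fs = 59.15 kHz.
59.15 kHz > fs/2 = 37.5 kHz, folds to fs − 59.15 kHz = 15.85 kHz.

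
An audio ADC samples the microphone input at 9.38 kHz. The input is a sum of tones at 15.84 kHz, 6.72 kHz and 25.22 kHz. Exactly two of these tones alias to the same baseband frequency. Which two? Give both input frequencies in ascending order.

fs/2 = 4.69 kHz.
15.84 kHz mod fs = 6.46 kHz.
6.46 kHz > fs/2 = 4.69 kHz, folds to fs − 6.46 kHz = 2.92 kHz.
6.72 kHz > fs/2 = 4.69 kHz, folds to fs − 6.72 kHz = 2.66 kHz.
25.22 kHz mod fs = 6.46 kHz.
6.46 kHz > fs/2 = 4.69 kHz, folds to fs − 6.46 kHz = 2.92 kHz.
15.84 kHz and 25.22 kHz both map to 2.92 kHz.

15.84 kHz, 25.22 kHz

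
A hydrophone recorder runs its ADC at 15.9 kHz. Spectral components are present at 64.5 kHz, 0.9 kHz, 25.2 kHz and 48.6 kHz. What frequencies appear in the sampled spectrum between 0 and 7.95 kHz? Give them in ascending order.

fs/2 = 7.95 kHz.
64.5 kHz mod fs = 0.9 kHz.
0.9 kHz ≤ fs/2 = 7.95 kHz, appears at 0.9 kHz.
0.9 kHz ≤ fs/2 = 7.95 kHz, passes unchanged.
25.2 kHz mod fs = 9.3 kHz.
9.3 kHz > fs/2 = 7.95 kHz, folds to fs − 9.3 kHz = 6.6 kHz.
48.6 kHz mod fs = 0.9 kHz.
0.9 kHz ≤ fs/2 = 7.95 kHz, appears at 0.9 kHz.
Distinct values: {0.9 kHz, 6.6 kHz}.

0.9 kHz, 6.6 kHz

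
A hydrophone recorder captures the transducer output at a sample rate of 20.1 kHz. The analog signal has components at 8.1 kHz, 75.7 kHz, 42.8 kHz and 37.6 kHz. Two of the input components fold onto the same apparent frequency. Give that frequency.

fs/2 = 10.05 kHz.
8.1 kHz ≤ fs/2 = 10.05 kHz, passes unchanged.
75.7 kHz mod fs = 15.4 kHz.
15.4 kHz > fs/2 = 10.05 kHz, folds to fs − 15.4 kHz = 4.7 kHz.
42.8 kHz mod fs = 2.6 kHz.
2.6 kHz ≤ fs/2 = 10.05 kHz, appears at 2.6 kHz.
37.6 kHz mod fs = 17.5 kHz.
17.5 kHz > fs/2 = 10.05 kHz, folds to fs − 17.5 kHz = 2.6 kHz.
37.6 kHz and 42.8 kHz both map to 2.6 kHz.

2.6 kHz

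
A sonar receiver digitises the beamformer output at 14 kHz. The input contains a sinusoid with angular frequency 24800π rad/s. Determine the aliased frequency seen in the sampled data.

ω = 24800π rad/s → f = ω/(2π) = 12400 Hz = 12.4 kHz.
12.4 kHz > fs/2 = 7 kHz, folds to fs − 12.4 kHz = 1.6 kHz.

1.6 kHz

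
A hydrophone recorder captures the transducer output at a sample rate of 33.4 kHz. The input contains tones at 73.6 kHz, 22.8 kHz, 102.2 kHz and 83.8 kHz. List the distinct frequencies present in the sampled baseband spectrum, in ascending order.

2 kHz, 6.8 kHz, 10.6 kHz, 16.4 kHz

fs/2 = 16.7 kHz.
73.6 kHz mod fs = 6.8 kHz.
6.8 kHz ≤ fs/2 = 16.7 kHz, appears at 6.8 kHz.
22.8 kHz > fs/2 = 16.7 kHz, folds to fs − 22.8 kHz = 10.6 kHz.
102.2 kHz mod fs = 2 kHz.
2 kHz ≤ fs/2 = 16.7 kHz, appears at 2 kHz.
83.8 kHz mod fs = 17 kHz.
17 kHz > fs/2 = 16.7 kHz, folds to fs − 17 kHz = 16.4 kHz.
Distinct values: {2 kHz, 6.8 kHz, 10.6 kHz, 16.4 kHz}.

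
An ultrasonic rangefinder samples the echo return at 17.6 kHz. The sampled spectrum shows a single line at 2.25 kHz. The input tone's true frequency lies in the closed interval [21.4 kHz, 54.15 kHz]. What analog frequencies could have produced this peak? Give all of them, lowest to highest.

Frequencies that alias to 2.25 kHz are k·fs ± 2.25 kHz for integer k ≥ 0.
k=0: 2.25 kHz.
k=1: 15.35 kHz, 19.85 kHz.
k=2: 32.95 kHz, 37.45 kHz.
k=3: 50.55 kHz, 55.05 kHz.
k=4: 68.15 kHz, 72.65 kHz.
Within [21.4 kHz, 54.15 kHz]: 32.95 kHz, 37.45 kHz, 50.55 kHz.

32.95 kHz, 37.45 kHz, 50.55 kHz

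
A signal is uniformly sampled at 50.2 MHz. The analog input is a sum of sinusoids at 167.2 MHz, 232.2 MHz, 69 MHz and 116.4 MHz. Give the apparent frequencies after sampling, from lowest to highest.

fs/2 = 25.1 MHz.
167.2 MHz mod fs = 16.6 MHz.
16.6 MHz ≤ fs/2 = 25.1 MHz, appears at 16.6 MHz.
232.2 MHz mod fs = 31.4 MHz.
31.4 MHz > fs/2 = 25.1 MHz, folds to fs − 31.4 MHz = 18.8 MHz.
69 MHz mod fs = 18.8 MHz.
18.8 MHz ≤ fs/2 = 25.1 MHz, appears at 18.8 MHz.
116.4 MHz mod fs = 16 MHz.
16 MHz ≤ fs/2 = 25.1 MHz, appears at 16 MHz.
Distinct values: {16 MHz, 16.6 MHz, 18.8 MHz}.

16 MHz, 16.6 MHz, 18.8 MHz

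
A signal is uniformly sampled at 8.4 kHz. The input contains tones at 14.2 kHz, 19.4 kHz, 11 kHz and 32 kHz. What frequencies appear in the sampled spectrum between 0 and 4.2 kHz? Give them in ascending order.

fs/2 = 4.2 kHz.
14.2 kHz mod fs = 5.8 kHz.
5.8 kHz > fs/2 = 4.2 kHz, folds to fs − 5.8 kHz = 2.6 kHz.
19.4 kHz mod fs = 2.6 kHz.
2.6 kHz ≤ fs/2 = 4.2 kHz, appears at 2.6 kHz.
11 kHz mod fs = 2.6 kHz.
2.6 kHz ≤ fs/2 = 4.2 kHz, appears at 2.6 kHz.
32 kHz mod fs = 6.8 kHz.
6.8 kHz > fs/2 = 4.2 kHz, folds to fs − 6.8 kHz = 1.6 kHz.
Distinct values: {1.6 kHz, 2.6 kHz}.

1.6 kHz, 2.6 kHz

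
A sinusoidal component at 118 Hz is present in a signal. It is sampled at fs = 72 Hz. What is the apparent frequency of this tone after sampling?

118 Hz mod fs = 46 Hz.
46 Hz > fs/2 = 36 Hz, folds to fs − 46 Hz = 26 Hz.

26 Hz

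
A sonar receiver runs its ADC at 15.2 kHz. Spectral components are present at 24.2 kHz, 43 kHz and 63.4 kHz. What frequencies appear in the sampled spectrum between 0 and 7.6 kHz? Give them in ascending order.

2.6 kHz, 6.2 kHz

fs/2 = 7.6 kHz.
24.2 kHz mod fs = 9 kHz.
9 kHz > fs/2 = 7.6 kHz, folds to fs − 9 kHz = 6.2 kHz.
43 kHz mod fs = 12.6 kHz.
12.6 kHz > fs/2 = 7.6 kHz, folds to fs − 12.6 kHz = 2.6 kHz.
63.4 kHz mod fs = 2.6 kHz.
2.6 kHz ≤ fs/2 = 7.6 kHz, appears at 2.6 kHz.
Distinct values: {2.6 kHz, 6.2 kHz}.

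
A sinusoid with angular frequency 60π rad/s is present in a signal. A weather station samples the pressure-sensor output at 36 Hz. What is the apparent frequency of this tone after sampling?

ω = 60π rad/s → f = ω/(2π) = 30 Hz.
30 Hz > fs/2 = 18 Hz, folds to fs − 30 Hz = 6 Hz.

6 Hz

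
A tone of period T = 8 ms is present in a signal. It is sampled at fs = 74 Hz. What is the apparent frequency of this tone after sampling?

T = 8 ms → f = 1/T = 125 Hz.
125 Hz mod fs = 51 Hz.
51 Hz > fs/2 = 37 Hz, folds to fs − 51 Hz = 23 Hz.

23 Hz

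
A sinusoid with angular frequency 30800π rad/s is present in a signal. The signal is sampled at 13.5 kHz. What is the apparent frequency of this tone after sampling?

ω = 30800π rad/s → f = ω/(2π) = 15400 Hz = 15.4 kHz.
15.4 kHz mod fs = 1.9 kHz.
1.9 kHz ≤ fs/2 = 6.75 kHz, appears at 1.9 kHz.

1.9 kHz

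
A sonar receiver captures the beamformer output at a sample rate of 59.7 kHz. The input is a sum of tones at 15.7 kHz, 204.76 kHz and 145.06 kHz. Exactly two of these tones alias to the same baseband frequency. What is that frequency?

25.66 kHz

fs/2 = 29.85 kHz.
15.7 kHz ≤ fs/2 = 29.85 kHz, passes unchanged.
204.76 kHz mod fs = 25.66 kHz.
25.66 kHz ≤ fs/2 = 29.85 kHz, appears at 25.66 kHz.
145.06 kHz mod fs = 25.66 kHz.
25.66 kHz ≤ fs/2 = 29.85 kHz, appears at 25.66 kHz.
145.06 kHz and 204.76 kHz both map to 25.66 kHz.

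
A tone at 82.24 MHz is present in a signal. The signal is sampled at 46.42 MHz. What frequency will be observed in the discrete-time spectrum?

82.24 MHz mod fs = 35.82 MHz.
35.82 MHz > fs/2 = 23.21 MHz, folds to fs − 35.82 MHz = 10.6 MHz.

10.6 MHz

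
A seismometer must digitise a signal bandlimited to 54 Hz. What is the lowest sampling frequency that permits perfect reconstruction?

Nyquist rate = 2 × 54 Hz = 108 Hz.

108 Hz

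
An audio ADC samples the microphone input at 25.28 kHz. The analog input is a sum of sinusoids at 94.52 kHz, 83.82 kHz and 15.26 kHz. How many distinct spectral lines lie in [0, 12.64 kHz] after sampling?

fs/2 = 12.64 kHz.
94.52 kHz mod fs = 18.68 kHz.
18.68 kHz > fs/2 = 12.64 kHz, folds to fs − 18.68 kHz = 6.6 kHz.
83.82 kHz mod fs = 7.98 kHz.
7.98 kHz ≤ fs/2 = 12.64 kHz, appears at 7.98 kHz.
15.26 kHz > fs/2 = 12.64 kHz, folds to fs − 15.26 kHz = 10.02 kHz.
Distinct values: {6.6 kHz, 7.98 kHz, 10.02 kHz} → 3.

3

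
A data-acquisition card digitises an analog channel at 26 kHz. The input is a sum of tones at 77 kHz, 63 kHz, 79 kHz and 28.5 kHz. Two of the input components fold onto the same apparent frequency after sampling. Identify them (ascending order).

77 kHz, 79 kHz

fs/2 = 13 kHz.
77 kHz mod fs = 25 kHz.
25 kHz > fs/2 = 13 kHz, folds to fs − 25 kHz = 1 kHz.
63 kHz mod fs = 11 kHz.
11 kHz ≤ fs/2 = 13 kHz, appears at 11 kHz.
79 kHz mod fs = 1 kHz.
1 kHz ≤ fs/2 = 13 kHz, appears at 1 kHz.
28.5 kHz mod fs = 2.5 kHz.
2.5 kHz ≤ fs/2 = 13 kHz, appears at 2.5 kHz.
77 kHz and 79 kHz both map to 1 kHz.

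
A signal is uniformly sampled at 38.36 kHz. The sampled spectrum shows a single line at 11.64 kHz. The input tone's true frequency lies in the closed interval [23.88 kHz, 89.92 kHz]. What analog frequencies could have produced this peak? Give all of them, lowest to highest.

26.72 kHz, 50 kHz, 65.08 kHz, 88.36 kHz

Frequencies that alias to 11.64 kHz are k·fs ± 11.64 kHz for integer k ≥ 0.
k=0: 11.64 kHz.
k=1: 26.72 kHz, 50 kHz.
k=2: 65.08 kHz, 88.36 kHz.
k=3: 103.44 kHz, 126.72 kHz.
Within [23.88 kHz, 89.92 kHz]: 26.72 kHz, 50 kHz, 65.08 kHz, 88.36 kHz.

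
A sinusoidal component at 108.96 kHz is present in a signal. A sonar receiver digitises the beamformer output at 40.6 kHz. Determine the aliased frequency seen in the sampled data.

12.84 kHz

108.96 kHz mod fs = 27.76 kHz.
27.76 kHz > fs/2 = 20.3 kHz, folds to fs − 27.76 kHz = 12.84 kHz.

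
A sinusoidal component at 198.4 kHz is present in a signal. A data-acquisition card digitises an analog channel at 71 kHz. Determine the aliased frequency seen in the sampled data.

198.4 kHz mod fs = 56.4 kHz.
56.4 kHz > fs/2 = 35.5 kHz, folds to fs − 56.4 kHz = 14.6 kHz.

14.6 kHz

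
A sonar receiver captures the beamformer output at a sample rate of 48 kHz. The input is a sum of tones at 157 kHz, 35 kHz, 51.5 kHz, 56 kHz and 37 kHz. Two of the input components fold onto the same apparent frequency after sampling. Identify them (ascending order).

fs/2 = 24 kHz.
157 kHz mod fs = 13 kHz.
13 kHz ≤ fs/2 = 24 kHz, appears at 13 kHz.
35 kHz > fs/2 = 24 kHz, folds to fs − 35 kHz = 13 kHz.
51.5 kHz mod fs = 3.5 kHz.
3.5 kHz ≤ fs/2 = 24 kHz, appears at 3.5 kHz.
56 kHz mod fs = 8 kHz.
8 kHz ≤ fs/2 = 24 kHz, appears at 8 kHz.
37 kHz > fs/2 = 24 kHz, folds to fs − 37 kHz = 11 kHz.
35 kHz and 157 kHz both map to 13 kHz.

35 kHz, 157 kHz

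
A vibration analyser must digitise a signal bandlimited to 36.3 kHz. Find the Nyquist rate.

Nyquist rate = 2 × 36.3 kHz = 72.6 kHz.

72.6 kHz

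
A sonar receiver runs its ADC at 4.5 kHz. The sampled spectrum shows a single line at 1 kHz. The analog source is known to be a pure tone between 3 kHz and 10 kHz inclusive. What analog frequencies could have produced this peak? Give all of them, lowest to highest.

Frequencies that alias to 1 kHz are k·fs ± 1 kHz for integer k ≥ 0.
k=0: 1 kHz.
k=1: 3.5 kHz, 5.5 kHz.
k=2: 8 kHz, 10 kHz.
k=3: 12.5 kHz, 14.5 kHz.
Within [3 kHz, 10 kHz]: 3.5 kHz, 5.5 kHz, 8 kHz, 10 kHz.

3.5 kHz, 5.5 kHz, 8 kHz, 10 kHz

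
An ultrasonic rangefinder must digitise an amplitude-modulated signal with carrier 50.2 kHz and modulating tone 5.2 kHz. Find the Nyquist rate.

AM sidebands sit at fc ± fm = 45 kHz and 55.4 kHz.
Highest-frequency component: 55.4 kHz.
Nyquist rate = 2 × 55.4 kHz = 110.8 kHz.

110.8 kHz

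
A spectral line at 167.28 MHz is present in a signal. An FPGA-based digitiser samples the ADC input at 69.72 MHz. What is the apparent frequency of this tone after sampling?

27.84 MHz

167.28 MHz mod fs = 27.84 MHz.
27.84 MHz ≤ fs/2 = 34.86 MHz, appears at 27.84 MHz.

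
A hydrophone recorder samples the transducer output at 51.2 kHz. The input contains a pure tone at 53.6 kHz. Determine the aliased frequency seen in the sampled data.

2.4 kHz

53.6 kHz mod fs = 2.4 kHz.
2.4 kHz ≤ fs/2 = 25.6 kHz, appears at 2.4 kHz.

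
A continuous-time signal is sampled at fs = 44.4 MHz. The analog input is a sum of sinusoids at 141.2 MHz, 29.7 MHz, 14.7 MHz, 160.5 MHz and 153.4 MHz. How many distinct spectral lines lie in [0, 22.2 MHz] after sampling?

4

fs/2 = 22.2 MHz.
141.2 MHz mod fs = 8 MHz.
8 MHz ≤ fs/2 = 22.2 MHz, appears at 8 MHz.
29.7 MHz > fs/2 = 22.2 MHz, folds to fs − 29.7 MHz = 14.7 MHz.
14.7 MHz ≤ fs/2 = 22.2 MHz, passes unchanged.
160.5 MHz mod fs = 27.3 MHz.
27.3 MHz > fs/2 = 22.2 MHz, folds to fs − 27.3 MHz = 17.1 MHz.
153.4 MHz mod fs = 20.2 MHz.
20.2 MHz ≤ fs/2 = 22.2 MHz, appears at 20.2 MHz.
Distinct values: {8 MHz, 14.7 MHz, 17.1 MHz, 20.2 MHz} → 4.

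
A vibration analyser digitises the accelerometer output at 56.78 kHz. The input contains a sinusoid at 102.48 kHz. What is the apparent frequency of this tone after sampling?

102.48 kHz mod fs = 45.7 kHz.
45.7 kHz > fs/2 = 28.39 kHz, folds to fs − 45.7 kHz = 11.08 kHz.

11.08 kHz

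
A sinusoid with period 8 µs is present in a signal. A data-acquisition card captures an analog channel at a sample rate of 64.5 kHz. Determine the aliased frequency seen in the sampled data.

T = 8 µs → f = 1/T = 125 kHz.
125 kHz mod fs = 60.5 kHz.
60.5 kHz > fs/2 = 32.25 kHz, folds to fs − 60.5 kHz = 4 kHz.

4 kHz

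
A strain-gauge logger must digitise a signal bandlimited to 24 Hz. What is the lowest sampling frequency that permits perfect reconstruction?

48 Hz

Nyquist rate = 2 × 24 Hz = 48 Hz.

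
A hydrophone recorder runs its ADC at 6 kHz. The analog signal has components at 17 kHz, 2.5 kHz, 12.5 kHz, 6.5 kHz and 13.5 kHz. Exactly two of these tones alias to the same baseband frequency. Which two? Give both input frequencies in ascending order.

6.5 kHz, 12.5 kHz

fs/2 = 3 kHz.
17 kHz mod fs = 5 kHz.
5 kHz > fs/2 = 3 kHz, folds to fs − 5 kHz = 1 kHz.
2.5 kHz ≤ fs/2 = 3 kHz, passes unchanged.
12.5 kHz mod fs = 0.5 kHz.
0.5 kHz ≤ fs/2 = 3 kHz, appears at 0.5 kHz.
6.5 kHz mod fs = 0.5 kHz.
0.5 kHz ≤ fs/2 = 3 kHz, appears at 0.5 kHz.
13.5 kHz mod fs = 1.5 kHz.
1.5 kHz ≤ fs/2 = 3 kHz, appears at 1.5 kHz.
6.5 kHz and 12.5 kHz both map to 0.5 kHz.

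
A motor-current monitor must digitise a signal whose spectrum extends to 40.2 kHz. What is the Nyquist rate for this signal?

80.4 kHz

Nyquist rate = 2 × 40.2 kHz = 80.4 kHz.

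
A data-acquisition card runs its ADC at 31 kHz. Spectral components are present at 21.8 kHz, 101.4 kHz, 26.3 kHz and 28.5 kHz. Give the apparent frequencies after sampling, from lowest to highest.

fs/2 = 15.5 kHz.
21.8 kHz > fs/2 = 15.5 kHz, folds to fs − 21.8 kHz = 9.2 kHz.
101.4 kHz mod fs = 8.4 kHz.
8.4 kHz ≤ fs/2 = 15.5 kHz, appears at 8.4 kHz.
26.3 kHz > fs/2 = 15.5 kHz, folds to fs − 26.3 kHz = 4.7 kHz.
28.5 kHz > fs/2 = 15.5 kHz, folds to fs − 28.5 kHz = 2.5 kHz.
Distinct values: {2.5 kHz, 4.7 kHz, 8.4 kHz, 9.2 kHz}.

2.5 kHz, 4.7 kHz, 8.4 kHz, 9.2 kHz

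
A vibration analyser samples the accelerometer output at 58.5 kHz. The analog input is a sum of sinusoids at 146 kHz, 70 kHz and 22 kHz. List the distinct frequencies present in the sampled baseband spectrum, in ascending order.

11.5 kHz, 22 kHz, 29 kHz

fs/2 = 29.25 kHz.
146 kHz mod fs = 29 kHz.
29 kHz ≤ fs/2 = 29.25 kHz, appears at 29 kHz.
70 kHz mod fs = 11.5 kHz.
11.5 kHz ≤ fs/2 = 29.25 kHz, appears at 11.5 kHz.
22 kHz ≤ fs/2 = 29.25 kHz, passes unchanged.
Distinct values: {11.5 kHz, 22 kHz, 29 kHz}.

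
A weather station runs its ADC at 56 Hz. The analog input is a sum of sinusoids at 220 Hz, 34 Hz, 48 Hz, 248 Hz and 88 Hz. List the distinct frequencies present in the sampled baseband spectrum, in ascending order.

fs/2 = 28 Hz.
220 Hz mod fs = 52 Hz.
52 Hz > fs/2 = 28 Hz, folds to fs − 52 Hz = 4 Hz.
34 Hz > fs/2 = 28 Hz, folds to fs − 34 Hz = 22 Hz.
48 Hz > fs/2 = 28 Hz, folds to fs − 48 Hz = 8 Hz.
248 Hz mod fs = 24 Hz.
24 Hz ≤ fs/2 = 28 Hz, appears at 24 Hz.
88 Hz mod fs = 32 Hz.
32 Hz > fs/2 = 28 Hz, folds to fs − 32 Hz = 24 Hz.
Distinct values: {4 Hz, 8 Hz, 22 Hz, 24 Hz}.

4 Hz, 8 Hz, 22 Hz, 24 Hz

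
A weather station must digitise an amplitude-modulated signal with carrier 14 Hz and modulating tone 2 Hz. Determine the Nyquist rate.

AM sidebands sit at fc ± fm = 12 Hz and 16 Hz.
Highest-frequency component: 16 Hz.
Nyquist rate = 2 × 16 Hz = 32 Hz.

32 Hz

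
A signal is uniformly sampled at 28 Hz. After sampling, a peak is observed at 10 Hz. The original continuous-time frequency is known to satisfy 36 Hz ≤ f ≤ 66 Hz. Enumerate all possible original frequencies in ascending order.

Frequencies that alias to 10 Hz are k·fs ± 10 Hz for integer k ≥ 0.
k=0: 10 Hz.
k=1: 18 Hz, 38 Hz.
k=2: 46 Hz, 66 Hz.
k=3: 74 Hz, 94 Hz.
Within [36 Hz, 66 Hz]: 38 Hz, 46 Hz, 66 Hz.

38 Hz, 46 Hz, 66 Hz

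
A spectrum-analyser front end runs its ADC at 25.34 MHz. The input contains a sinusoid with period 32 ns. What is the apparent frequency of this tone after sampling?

T = 32 ns → f = 1/T = 31.25 MHz.
31.25 MHz mod fs = 5.91 MHz.
5.91 MHz ≤ fs/2 = 12.67 MHz, appears at 5.91 MHz.

5.91 MHz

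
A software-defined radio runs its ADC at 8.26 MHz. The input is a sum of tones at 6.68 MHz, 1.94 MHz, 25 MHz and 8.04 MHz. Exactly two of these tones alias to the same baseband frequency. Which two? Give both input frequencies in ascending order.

fs/2 = 4.13 MHz.
6.68 MHz > fs/2 = 4.13 MHz, folds to fs − 6.68 MHz = 1.58 MHz.
1.94 MHz ≤ fs/2 = 4.13 MHz, passes unchanged.
25 MHz mod fs = 0.22 MHz.
0.22 MHz ≤ fs/2 = 4.13 MHz, appears at 0.22 MHz.
8.04 MHz > fs/2 = 4.13 MHz, folds to fs − 8.04 MHz = 0.22 MHz.
8.04 MHz and 25 MHz both map to 0.22 MHz.

8.04 MHz, 25 MHz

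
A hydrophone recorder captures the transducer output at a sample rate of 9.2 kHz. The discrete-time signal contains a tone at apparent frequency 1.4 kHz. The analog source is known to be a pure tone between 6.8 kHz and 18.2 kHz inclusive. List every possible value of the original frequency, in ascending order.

7.8 kHz, 10.6 kHz, 17 kHz

Frequencies that alias to 1.4 kHz are k·fs ± 1.4 kHz for integer k ≥ 0.
k=0: 1.4 kHz.
k=1: 7.8 kHz, 10.6 kHz.
k=2: 17 kHz, 19.8 kHz.
k=3: 26.2 kHz, 29 kHz.
Within [6.8 kHz, 18.2 kHz]: 7.8 kHz, 10.6 kHz, 17 kHz.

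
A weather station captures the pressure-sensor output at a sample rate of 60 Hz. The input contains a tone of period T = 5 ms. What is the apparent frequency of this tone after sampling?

20 Hz

T = 5 ms → f = 1/T = 200 Hz.
200 Hz mod fs = 20 Hz.
20 Hz ≤ fs/2 = 30 Hz, appears at 20 Hz.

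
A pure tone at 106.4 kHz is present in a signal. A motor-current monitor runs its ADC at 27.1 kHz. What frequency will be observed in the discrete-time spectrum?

106.4 kHz mod fs = 25.1 kHz.
25.1 kHz > fs/2 = 13.55 kHz, folds to fs − 25.1 kHz = 2 kHz.

2 kHz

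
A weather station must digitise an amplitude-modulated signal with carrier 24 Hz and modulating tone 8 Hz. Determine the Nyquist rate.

64 Hz

AM sidebands sit at fc ± fm = 16 Hz and 32 Hz.
Highest-frequency component: 32 Hz.
Nyquist rate = 2 × 32 Hz = 64 Hz.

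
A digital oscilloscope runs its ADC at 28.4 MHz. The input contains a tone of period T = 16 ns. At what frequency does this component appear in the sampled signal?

T = 16 ns → f = 1/T = 62.5 MHz.
62.5 MHz mod fs = 5.7 MHz.
5.7 MHz ≤ fs/2 = 14.2 MHz, appears at 5.7 MHz.

5.7 MHz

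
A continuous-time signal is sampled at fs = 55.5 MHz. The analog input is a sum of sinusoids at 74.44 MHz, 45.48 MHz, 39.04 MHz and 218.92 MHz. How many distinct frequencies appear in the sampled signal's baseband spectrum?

fs/2 = 27.75 MHz.
74.44 MHz mod fs = 18.94 MHz.
18.94 MHz ≤ fs/2 = 27.75 MHz, appears at 18.94 MHz.
45.48 MHz > fs/2 = 27.75 MHz, folds to fs − 45.48 MHz = 10.02 MHz.
39.04 MHz > fs/2 = 27.75 MHz, folds to fs − 39.04 MHz = 16.46 MHz.
218.92 MHz mod fs = 52.42 MHz.
52.42 MHz > fs/2 = 27.75 MHz, folds to fs − 52.42 MHz = 3.08 MHz.
Distinct values: {3.08 MHz, 10.02 MHz, 16.46 MHz, 18.94 MHz} → 4.

4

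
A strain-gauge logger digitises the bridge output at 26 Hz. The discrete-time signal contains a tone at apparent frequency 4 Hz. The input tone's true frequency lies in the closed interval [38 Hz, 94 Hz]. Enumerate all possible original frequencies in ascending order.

48 Hz, 56 Hz, 74 Hz, 82 Hz

Frequencies that alias to 4 Hz are k·fs ± 4 Hz for integer k ≥ 0.
k=0: 4 Hz.
k=1: 22 Hz, 30 Hz.
k=2: 48 Hz, 56 Hz.
k=3: 74 Hz, 82 Hz.
k=4: 100 Hz, 108 Hz.
Within [38 Hz, 94 Hz]: 48 Hz, 56 Hz, 74 Hz, 82 Hz.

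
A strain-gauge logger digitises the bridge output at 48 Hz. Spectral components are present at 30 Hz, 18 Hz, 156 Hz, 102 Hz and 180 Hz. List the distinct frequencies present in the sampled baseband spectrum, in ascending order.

6 Hz, 12 Hz, 18 Hz

fs/2 = 24 Hz.
30 Hz > fs/2 = 24 Hz, folds to fs − 30 Hz = 18 Hz.
18 Hz ≤ fs/2 = 24 Hz, passes unchanged.
156 Hz mod fs = 12 Hz.
12 Hz ≤ fs/2 = 24 Hz, appears at 12 Hz.
102 Hz mod fs = 6 Hz.
6 Hz ≤ fs/2 = 24 Hz, appears at 6 Hz.
180 Hz mod fs = 36 Hz.
36 Hz > fs/2 = 24 Hz, folds to fs − 36 Hz = 12 Hz.
Distinct values: {6 Hz, 12 Hz, 18 Hz}.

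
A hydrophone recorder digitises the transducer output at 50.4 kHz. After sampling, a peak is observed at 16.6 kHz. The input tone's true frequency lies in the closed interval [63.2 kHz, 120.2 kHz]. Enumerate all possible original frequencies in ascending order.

Frequencies that alias to 16.6 kHz are k·fs ± 16.6 kHz for integer k ≥ 0.
k=0: 16.6 kHz.
k=1: 33.8 kHz, 67 kHz.
k=2: 84.2 kHz, 117.4 kHz.
k=3: 134.6 kHz, 167.8 kHz.
Within [63.2 kHz, 120.2 kHz]: 67 kHz, 84.2 kHz, 117.4 kHz.

67 kHz, 84.2 kHz, 117.4 kHz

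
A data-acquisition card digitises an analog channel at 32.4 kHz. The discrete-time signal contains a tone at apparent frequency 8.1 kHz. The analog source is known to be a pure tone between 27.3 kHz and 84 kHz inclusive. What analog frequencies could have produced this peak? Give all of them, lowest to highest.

40.5 kHz, 56.7 kHz, 72.9 kHz

Frequencies that alias to 8.1 kHz are k·fs ± 8.1 kHz for integer k ≥ 0.
k=0: 8.1 kHz.
k=1: 24.3 kHz, 40.5 kHz.
k=2: 56.7 kHz, 72.9 kHz.
k=3: 89.1 kHz, 105.3 kHz.
Within [27.3 kHz, 84 kHz]: 40.5 kHz, 56.7 kHz, 72.9 kHz.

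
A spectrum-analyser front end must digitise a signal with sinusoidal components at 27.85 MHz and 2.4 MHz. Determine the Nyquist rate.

Highest-frequency component: 27.85 MHz.
Nyquist rate = 2 × 27.85 MHz = 55.7 MHz.

55.7 MHz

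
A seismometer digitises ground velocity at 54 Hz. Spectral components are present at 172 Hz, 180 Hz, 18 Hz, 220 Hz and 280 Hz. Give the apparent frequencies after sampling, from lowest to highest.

fs/2 = 27 Hz.
172 Hz mod fs = 10 Hz.
10 Hz ≤ fs/2 = 27 Hz, appears at 10 Hz.
180 Hz mod fs = 18 Hz.
18 Hz ≤ fs/2 = 27 Hz, appears at 18 Hz.
18 Hz ≤ fs/2 = 27 Hz, passes unchanged.
220 Hz mod fs = 4 Hz.
4 Hz ≤ fs/2 = 27 Hz, appears at 4 Hz.
280 Hz mod fs = 10 Hz.
10 Hz ≤ fs/2 = 27 Hz, appears at 10 Hz.
Distinct values: {4 Hz, 10 Hz, 18 Hz}.

4 Hz, 10 Hz, 18 Hz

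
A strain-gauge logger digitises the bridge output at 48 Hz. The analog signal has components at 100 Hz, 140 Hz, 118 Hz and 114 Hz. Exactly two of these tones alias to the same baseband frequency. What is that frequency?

fs/2 = 24 Hz.
100 Hz mod fs = 4 Hz.
4 Hz ≤ fs/2 = 24 Hz, appears at 4 Hz.
140 Hz mod fs = 44 Hz.
44 Hz > fs/2 = 24 Hz, folds to fs − 44 Hz = 4 Hz.
118 Hz mod fs = 22 Hz.
22 Hz ≤ fs/2 = 24 Hz, appears at 22 Hz.
114 Hz mod fs = 18 Hz.
18 Hz ≤ fs/2 = 24 Hz, appears at 18 Hz.
100 Hz and 140 Hz both map to 4 Hz.

4 Hz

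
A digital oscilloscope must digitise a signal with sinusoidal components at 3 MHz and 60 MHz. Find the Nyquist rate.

120 MHz

Highest-frequency component: 60 MHz.
Nyquist rate = 2 × 60 MHz = 120 MHz.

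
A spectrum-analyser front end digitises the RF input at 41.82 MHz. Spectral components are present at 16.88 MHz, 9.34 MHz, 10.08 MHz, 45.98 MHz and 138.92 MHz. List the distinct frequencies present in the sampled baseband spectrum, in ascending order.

4.16 MHz, 9.34 MHz, 10.08 MHz, 13.46 MHz, 16.88 MHz

fs/2 = 20.91 MHz.
16.88 MHz ≤ fs/2 = 20.91 MHz, passes unchanged.
9.34 MHz ≤ fs/2 = 20.91 MHz, passes unchanged.
10.08 MHz ≤ fs/2 = 20.91 MHz, passes unchanged.
45.98 MHz mod fs = 4.16 MHz.
4.16 MHz ≤ fs/2 = 20.91 MHz, appears at 4.16 MHz.
138.92 MHz mod fs = 13.46 MHz.
13.46 MHz ≤ fs/2 = 20.91 MHz, appears at 13.46 MHz.
Distinct values: {4.16 MHz, 9.34 MHz, 10.08 MHz, 13.46 MHz, 16.88 MHz}.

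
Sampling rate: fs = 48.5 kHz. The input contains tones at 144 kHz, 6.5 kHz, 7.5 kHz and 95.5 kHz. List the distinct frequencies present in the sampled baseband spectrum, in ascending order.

fs/2 = 24.25 kHz.
144 kHz mod fs = 47 kHz.
47 kHz > fs/2 = 24.25 kHz, folds to fs − 47 kHz = 1.5 kHz.
6.5 kHz ≤ fs/2 = 24.25 kHz, passes unchanged.
7.5 kHz ≤ fs/2 = 24.25 kHz, passes unchanged.
95.5 kHz mod fs = 47 kHz.
47 kHz > fs/2 = 24.25 kHz, folds to fs − 47 kHz = 1.5 kHz.
Distinct values: {1.5 kHz, 6.5 kHz, 7.5 kHz}.

1.5 kHz, 6.5 kHz, 7.5 kHz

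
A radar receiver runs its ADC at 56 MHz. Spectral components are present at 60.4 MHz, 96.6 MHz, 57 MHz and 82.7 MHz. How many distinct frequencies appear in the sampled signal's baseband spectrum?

4

fs/2 = 28 MHz.
60.4 MHz mod fs = 4.4 MHz.
4.4 MHz ≤ fs/2 = 28 MHz, appears at 4.4 MHz.
96.6 MHz mod fs = 40.6 MHz.
40.6 MHz > fs/2 = 28 MHz, folds to fs − 40.6 MHz = 15.4 MHz.
57 MHz mod fs = 1 MHz.
1 MHz ≤ fs/2 = 28 MHz, appears at 1 MHz.
82.7 MHz mod fs = 26.7 MHz.
26.7 MHz ≤ fs/2 = 28 MHz, appears at 26.7 MHz.
Distinct values: {1 MHz, 4.4 MHz, 15.4 MHz, 26.7 MHz} → 4.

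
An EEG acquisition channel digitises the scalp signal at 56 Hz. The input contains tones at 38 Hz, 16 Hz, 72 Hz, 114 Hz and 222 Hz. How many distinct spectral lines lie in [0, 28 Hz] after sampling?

fs/2 = 28 Hz.
38 Hz > fs/2 = 28 Hz, folds to fs − 38 Hz = 18 Hz.
16 Hz ≤ fs/2 = 28 Hz, passes unchanged.
72 Hz mod fs = 16 Hz.
16 Hz ≤ fs/2 = 28 Hz, appears at 16 Hz.
114 Hz mod fs = 2 Hz.
2 Hz ≤ fs/2 = 28 Hz, appears at 2 Hz.
222 Hz mod fs = 54 Hz.
54 Hz > fs/2 = 28 Hz, folds to fs − 54 Hz = 2 Hz.
Distinct values: {2 Hz, 16 Hz, 18 Hz} → 3.

3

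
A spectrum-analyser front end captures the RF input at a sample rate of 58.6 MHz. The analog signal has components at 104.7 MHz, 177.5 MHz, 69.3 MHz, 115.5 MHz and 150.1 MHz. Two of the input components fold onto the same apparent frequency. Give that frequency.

1.7 MHz

fs/2 = 29.3 MHz.
104.7 MHz mod fs = 46.1 MHz.
46.1 MHz > fs/2 = 29.3 MHz, folds to fs − 46.1 MHz = 12.5 MHz.
177.5 MHz mod fs = 1.7 MHz.
1.7 MHz ≤ fs/2 = 29.3 MHz, appears at 1.7 MHz.
69.3 MHz mod fs = 10.7 MHz.
10.7 MHz ≤ fs/2 = 29.3 MHz, appears at 10.7 MHz.
115.5 MHz mod fs = 56.9 MHz.
56.9 MHz > fs/2 = 29.3 MHz, folds to fs − 56.9 MHz = 1.7 MHz.
150.1 MHz mod fs = 32.9 MHz.
32.9 MHz > fs/2 = 29.3 MHz, folds to fs − 32.9 MHz = 25.7 MHz.
115.5 MHz and 177.5 MHz both map to 1.7 MHz.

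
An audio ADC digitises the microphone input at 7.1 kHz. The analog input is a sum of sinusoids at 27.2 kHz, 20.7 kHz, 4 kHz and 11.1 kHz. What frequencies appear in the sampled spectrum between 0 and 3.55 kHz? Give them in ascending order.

0.6 kHz, 1.2 kHz, 3.1 kHz

fs/2 = 3.55 kHz.
27.2 kHz mod fs = 5.9 kHz.
5.9 kHz > fs/2 = 3.55 kHz, folds to fs − 5.9 kHz = 1.2 kHz.
20.7 kHz mod fs = 6.5 kHz.
6.5 kHz > fs/2 = 3.55 kHz, folds to fs − 6.5 kHz = 0.6 kHz.
4 kHz > fs/2 = 3.55 kHz, folds to fs − 4 kHz = 3.1 kHz.
11.1 kHz mod fs = 4 kHz.
4 kHz > fs/2 = 3.55 kHz, folds to fs − 4 kHz = 3.1 kHz.
Distinct values: {0.6 kHz, 1.2 kHz, 3.1 kHz}.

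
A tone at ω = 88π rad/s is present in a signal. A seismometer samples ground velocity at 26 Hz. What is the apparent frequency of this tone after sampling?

ω = 88π rad/s → f = ω/(2π) = 44 Hz.
44 Hz mod fs = 18 Hz.
18 Hz > fs/2 = 13 Hz, folds to fs − 18 Hz = 8 Hz.

8 Hz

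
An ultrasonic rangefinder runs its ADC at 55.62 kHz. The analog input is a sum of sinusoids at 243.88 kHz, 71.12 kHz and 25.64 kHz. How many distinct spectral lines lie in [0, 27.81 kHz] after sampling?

3

fs/2 = 27.81 kHz.
243.88 kHz mod fs = 21.4 kHz.
21.4 kHz ≤ fs/2 = 27.81 kHz, appears at 21.4 kHz.
71.12 kHz mod fs = 15.5 kHz.
15.5 kHz ≤ fs/2 = 27.81 kHz, appears at 15.5 kHz.
25.64 kHz ≤ fs/2 = 27.81 kHz, passes unchanged.
Distinct values: {15.5 kHz, 21.4 kHz, 25.64 kHz} → 3.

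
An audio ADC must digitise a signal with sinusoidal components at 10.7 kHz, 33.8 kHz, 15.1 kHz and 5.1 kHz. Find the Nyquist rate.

67.6 kHz

Highest-frequency component: 33.8 kHz.
Nyquist rate = 2 × 33.8 kHz = 67.6 kHz.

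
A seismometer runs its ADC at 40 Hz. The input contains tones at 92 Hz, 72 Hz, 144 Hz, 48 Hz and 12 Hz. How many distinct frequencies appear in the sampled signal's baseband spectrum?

3

fs/2 = 20 Hz.
92 Hz mod fs = 12 Hz.
12 Hz ≤ fs/2 = 20 Hz, appears at 12 Hz.
72 Hz mod fs = 32 Hz.
32 Hz > fs/2 = 20 Hz, folds to fs − 32 Hz = 8 Hz.
144 Hz mod fs = 24 Hz.
24 Hz > fs/2 = 20 Hz, folds to fs − 24 Hz = 16 Hz.
48 Hz mod fs = 8 Hz.
8 Hz ≤ fs/2 = 20 Hz, appears at 8 Hz.
12 Hz ≤ fs/2 = 20 Hz, passes unchanged.
Distinct values: {8 Hz, 12 Hz, 16 Hz} → 3.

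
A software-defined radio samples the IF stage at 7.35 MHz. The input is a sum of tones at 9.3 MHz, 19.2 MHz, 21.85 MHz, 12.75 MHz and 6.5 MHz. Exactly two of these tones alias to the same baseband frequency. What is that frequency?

1.95 MHz

fs/2 = 3.675 MHz.
9.3 MHz mod fs = 1.95 MHz.
1.95 MHz ≤ fs/2 = 3.675 MHz, appears at 1.95 MHz.
19.2 MHz mod fs = 4.5 MHz.
4.5 MHz > fs/2 = 3.675 MHz, folds to fs − 4.5 MHz = 2.85 MHz.
21.85 MHz mod fs = 7.15 MHz.
7.15 MHz > fs/2 = 3.675 MHz, folds to fs − 7.15 MHz = 0.2 MHz.
12.75 MHz mod fs = 5.4 MHz.
5.4 MHz > fs/2 = 3.675 MHz, folds to fs − 5.4 MHz = 1.95 MHz.
6.5 MHz > fs/2 = 3.675 MHz, folds to fs − 6.5 MHz = 0.85 MHz.
9.3 MHz and 12.75 MHz both map to 1.95 MHz.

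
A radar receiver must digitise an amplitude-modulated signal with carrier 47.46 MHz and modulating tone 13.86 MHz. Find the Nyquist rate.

AM sidebands sit at fc ± fm = 33.6 MHz and 61.32 MHz.
Highest-frequency component: 61.32 MHz.
Nyquist rate = 2 × 61.32 MHz = 122.64 MHz.

122.64 MHz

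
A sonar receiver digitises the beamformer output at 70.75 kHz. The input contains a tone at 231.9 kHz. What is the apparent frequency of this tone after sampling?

19.65 kHz

231.9 kHz mod fs = 19.65 kHz.
19.65 kHz ≤ fs/2 = 35.375 kHz, appears at 19.65 kHz.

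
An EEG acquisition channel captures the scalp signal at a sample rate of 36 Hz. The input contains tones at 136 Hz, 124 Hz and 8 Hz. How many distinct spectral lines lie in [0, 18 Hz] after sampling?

2

fs/2 = 18 Hz.
136 Hz mod fs = 28 Hz.
28 Hz > fs/2 = 18 Hz, folds to fs − 28 Hz = 8 Hz.
124 Hz mod fs = 16 Hz.
16 Hz ≤ fs/2 = 18 Hz, appears at 16 Hz.
8 Hz ≤ fs/2 = 18 Hz, passes unchanged.
Distinct values: {8 Hz, 16 Hz} → 2.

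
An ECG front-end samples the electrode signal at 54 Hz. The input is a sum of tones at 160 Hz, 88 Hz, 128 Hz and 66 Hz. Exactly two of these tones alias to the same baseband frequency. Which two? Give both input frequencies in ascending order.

fs/2 = 27 Hz.
160 Hz mod fs = 52 Hz.
52 Hz > fs/2 = 27 Hz, folds to fs − 52 Hz = 2 Hz.
88 Hz mod fs = 34 Hz.
34 Hz > fs/2 = 27 Hz, folds to fs − 34 Hz = 20 Hz.
128 Hz mod fs = 20 Hz.
20 Hz ≤ fs/2 = 27 Hz, appears at 20 Hz.
66 Hz mod fs = 12 Hz.
12 Hz ≤ fs/2 = 27 Hz, appears at 12 Hz.
88 Hz and 128 Hz both map to 20 Hz.

88 Hz, 128 Hz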